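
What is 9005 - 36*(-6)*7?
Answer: 10517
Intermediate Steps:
9005 - 36*(-6)*7 = 9005 + 216*7 = 9005 + 1512 = 10517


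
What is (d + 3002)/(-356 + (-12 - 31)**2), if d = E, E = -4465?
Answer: -1463/1493 ≈ -0.97991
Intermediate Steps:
d = -4465
(d + 3002)/(-356 + (-12 - 31)**2) = (-4465 + 3002)/(-356 + (-12 - 31)**2) = -1463/(-356 + (-43)**2) = -1463/(-356 + 1849) = -1463/1493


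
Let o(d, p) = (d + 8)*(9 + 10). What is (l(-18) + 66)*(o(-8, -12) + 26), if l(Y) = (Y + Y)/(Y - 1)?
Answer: 33540/19 ≈ 1765.3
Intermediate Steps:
l(Y) = 2*Y/(-1 + Y) (l(Y) = (2*Y)/(-1 + Y) = 2*Y/(-1 + Y))
o(d, p) = 152 + 19*d (o(d, p) = (8 + d)*19 = 152 + 19*d)
(l(-18) + 66)*(o(-8, -12) + 26) = (2*(-18)/(-1 - 18) + 66)*((152 + 19*(-8)) + 26) = (2*(-18)/(-19) + 66)*((152 - 152) + 26) = (2*(-18)*(-1/19) + 66)*(0 + 26) = (36/19 + 66)*26 = (1290/19)*26 = 33540/19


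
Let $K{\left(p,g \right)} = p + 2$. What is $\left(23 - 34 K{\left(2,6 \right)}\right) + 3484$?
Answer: $3371$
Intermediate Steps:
$K{\left(p,g \right)} = 2 + p$
$\left(23 - 34 K{\left(2,6 \right)}\right) + 3484 = \left(23 - 34 \left(2 + 2\right)\right) + 3484 = \left(23 - 136\right) + 3484 = -113 + 3484 = 3371$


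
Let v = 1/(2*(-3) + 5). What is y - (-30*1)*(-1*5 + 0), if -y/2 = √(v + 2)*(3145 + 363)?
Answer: -7166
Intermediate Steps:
v = -1 (v = 1/(-6 + 5) = 1/(-1) = -1)
y = -7016 (y = -2*√(-1 + 2)*(3145 + 363) = -2*√1*3508 = -2*3508 = -7016)
y - (-30*1)*(-1*5 + 0) = -7016 - (-30*1)*(-1*5 + 0) = -7016 - (-30)*(-5 + 0) = -7016 - (-30)*(-5) = -7016 - 1*150 = -7016 - 150 = -7166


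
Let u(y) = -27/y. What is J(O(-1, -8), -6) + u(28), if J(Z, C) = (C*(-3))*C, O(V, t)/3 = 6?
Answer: -3051/28 ≈ -108.96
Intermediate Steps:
O(V, t) = 18 (O(V, t) = 3*6 = 18)
J(Z, C) = -3*C**2 (J(Z, C) = (-3*C)*C = -3*C**2)
J(O(-1, -8), -6) + u(28) = -3*(-6)**2 - 27/28 = -3*36 - 27*1/28 = -108 - 27/28 = -3051/28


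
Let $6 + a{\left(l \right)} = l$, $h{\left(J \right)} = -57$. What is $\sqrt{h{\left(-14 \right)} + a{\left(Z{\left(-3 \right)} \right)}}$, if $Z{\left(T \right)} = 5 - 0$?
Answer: $i \sqrt{58} \approx 7.6158 i$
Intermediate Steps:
$Z{\left(T \right)} = 5$ ($Z{\left(T \right)} = 5 + 0 = 5$)
$a{\left(l \right)} = -6 + l$
$\sqrt{h{\left(-14 \right)} + a{\left(Z{\left(-3 \right)} \right)}} = \sqrt{-57 + \left(-6 + 5\right)} = \sqrt{-57 - 1} = \sqrt{-58} = i \sqrt{58}$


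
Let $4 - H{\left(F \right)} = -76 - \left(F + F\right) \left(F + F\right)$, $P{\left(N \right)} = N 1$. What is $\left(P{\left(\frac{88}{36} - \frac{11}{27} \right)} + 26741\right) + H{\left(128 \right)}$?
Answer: $\frac{2493694}{27} \approx 92359.0$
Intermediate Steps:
$P{\left(N \right)} = N$
$H{\left(F \right)} = 80 + 4 F^{2}$ ($H{\left(F \right)} = 4 - \left(-76 - \left(F + F\right) \left(F + F\right)\right) = 4 - \left(-76 - 2 F 2 F\right) = 4 - \left(-76 - 4 F^{2}\right) = 4 + \left(76 + 4 F^{2}\right) = 80 + 4 F^{2}$)
$\left(P{\left(\frac{88}{36} - \frac{11}{27} \right)} + 26741\right) + H{\left(128 \right)} = \left(\left(\frac{88}{36} - \frac{11}{27}\right) + 26741\right) + \left(80 + 4 \cdot 128^{2}\right) = \left(\left(88 \cdot \frac{1}{36} - \frac{11}{27}\right) + 26741\right) + \left(80 + 4 \cdot 16384\right) = \left(\left(\frac{22}{9} - \frac{11}{27}\right) + 26741\right) + \left(80 + 65536\right) = \left(\frac{55}{27} + 26741\right) + 65616 = \frac{722062}{27} + 65616 = \frac{2493694}{27}$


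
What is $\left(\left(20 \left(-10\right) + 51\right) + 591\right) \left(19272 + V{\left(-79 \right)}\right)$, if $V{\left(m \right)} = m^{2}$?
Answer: $11276746$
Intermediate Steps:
$\left(\left(20 \left(-10\right) + 51\right) + 591\right) \left(19272 + V{\left(-79 \right)}\right) = \left(\left(20 \left(-10\right) + 51\right) + 591\right) \left(19272 + \left(-79\right)^{2}\right) = \left(\left(-200 + 51\right) + 591\right) \left(19272 + 6241\right) = \left(-149 + 591\right) 25513 = 442 \cdot 25513 = 11276746$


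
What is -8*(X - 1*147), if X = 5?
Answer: 1136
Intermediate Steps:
-8*(X - 1*147) = -8*(5 - 1*147) = -8*(5 - 147) = -8*(-142) = 1136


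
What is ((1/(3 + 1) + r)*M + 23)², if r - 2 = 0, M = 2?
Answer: 3025/4 ≈ 756.25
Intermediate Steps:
r = 2 (r = 2 + 0 = 2)
((1/(3 + 1) + r)*M + 23)² = ((1/(3 + 1) + 2)*2 + 23)² = ((1/4 + 2)*2 + 23)² = ((¼ + 2)*2 + 23)² = ((9/4)*2 + 23)² = (9/2 + 23)² = (55/2)² = 3025/4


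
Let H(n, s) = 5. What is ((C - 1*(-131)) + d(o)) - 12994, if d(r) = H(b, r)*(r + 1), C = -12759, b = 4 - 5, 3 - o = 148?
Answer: -26342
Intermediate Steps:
o = -145 (o = 3 - 1*148 = 3 - 148 = -145)
b = -1
d(r) = 5 + 5*r (d(r) = 5*(r + 1) = 5*(1 + r) = 5 + 5*r)
((C - 1*(-131)) + d(o)) - 12994 = ((-12759 - 1*(-131)) + (5 + 5*(-145))) - 12994 = ((-12759 + 131) + (5 - 725)) - 12994 = (-12628 - 720) - 12994 = -13348 - 12994 = -26342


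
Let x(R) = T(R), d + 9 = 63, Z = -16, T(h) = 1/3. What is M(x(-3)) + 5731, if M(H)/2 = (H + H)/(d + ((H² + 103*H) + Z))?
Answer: 934156/163 ≈ 5731.0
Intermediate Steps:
T(h) = ⅓
d = 54 (d = -9 + 63 = 54)
x(R) = ⅓
M(H) = 4*H/(38 + H² + 103*H) (M(H) = 2*((H + H)/(54 + ((H² + 103*H) - 16))) = 2*((2*H)/(54 + (-16 + H² + 103*H))) = 2*((2*H)/(38 + H² + 103*H)) = 2*(2*H/(38 + H² + 103*H)) = 4*H/(38 + H² + 103*H))
M(x(-3)) + 5731 = 4*(⅓)/(38 + (⅓)² + 103*(⅓)) + 5731 = 4*(⅓)/(38 + ⅑ + 103/3) + 5731 = 4*(⅓)/(652/9) + 5731 = 4*(⅓)*(9/652) + 5731 = 3/163 + 5731 = 934156/163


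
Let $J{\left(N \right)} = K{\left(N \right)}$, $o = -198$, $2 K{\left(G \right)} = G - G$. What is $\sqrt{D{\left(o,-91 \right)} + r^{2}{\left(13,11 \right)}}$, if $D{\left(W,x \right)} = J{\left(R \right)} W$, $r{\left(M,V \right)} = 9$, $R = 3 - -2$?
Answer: $9$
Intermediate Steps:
$R = 5$ ($R = 3 + 2 = 5$)
$K{\left(G \right)} = 0$ ($K{\left(G \right)} = \frac{G - G}{2} = \frac{1}{2} \cdot 0 = 0$)
$J{\left(N \right)} = 0$
$D{\left(W,x \right)} = 0$ ($D{\left(W,x \right)} = 0 W = 0$)
$\sqrt{D{\left(o,-91 \right)} + r^{2}{\left(13,11 \right)}} = \sqrt{0 + 9^{2}} = \sqrt{0 + 81} = \sqrt{81} = 9$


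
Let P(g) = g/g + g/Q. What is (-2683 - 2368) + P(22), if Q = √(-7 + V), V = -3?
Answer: -5050 - 11*I*√10/5 ≈ -5050.0 - 6.957*I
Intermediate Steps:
Q = I*√10 (Q = √(-7 - 3) = √(-10) = I*√10 ≈ 3.1623*I)
P(g) = 1 - I*g*√10/10 (P(g) = g/g + g/((I*√10)) = 1 + g*(-I*√10/10) = 1 - I*g*√10/10)
(-2683 - 2368) + P(22) = (-2683 - 2368) + (1 - ⅒*I*22*√10) = -5051 + (1 - 11*I*√10/5) = -5050 - 11*I*√10/5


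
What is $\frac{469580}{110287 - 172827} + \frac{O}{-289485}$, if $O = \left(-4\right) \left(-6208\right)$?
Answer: $- \frac{129706943}{17079615} \approx -7.5943$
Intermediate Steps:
$O = 24832$
$\frac{469580}{110287 - 172827} + \frac{O}{-289485} = \frac{469580}{110287 - 172827} + \frac{24832}{-289485} = \frac{469580}{-62540} + 24832 \left(- \frac{1}{289485}\right) = 469580 \left(- \frac{1}{62540}\right) - \frac{24832}{289485} = - \frac{443}{59} - \frac{24832}{289485} = - \frac{129706943}{17079615}$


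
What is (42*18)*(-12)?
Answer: -9072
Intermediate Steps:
(42*18)*(-12) = 756*(-12) = -9072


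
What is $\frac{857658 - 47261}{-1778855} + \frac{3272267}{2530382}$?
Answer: $\frac{3770274532631}{4501182672610} \approx 0.83762$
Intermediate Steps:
$\frac{857658 - 47261}{-1778855} + \frac{3272267}{2530382} = 810397 \left(- \frac{1}{1778855}\right) + 3272267 \cdot \frac{1}{2530382} = - \frac{810397}{1778855} + \frac{3272267}{2530382} = \frac{3770274532631}{4501182672610}$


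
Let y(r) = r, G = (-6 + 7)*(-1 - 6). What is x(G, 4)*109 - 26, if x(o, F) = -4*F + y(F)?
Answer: -1334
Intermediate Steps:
G = -7 (G = 1*(-7) = -7)
x(o, F) = -3*F (x(o, F) = -4*F + F = -3*F)
x(G, 4)*109 - 26 = -3*4*109 - 26 = -12*109 - 26 = -1308 - 26 = -1334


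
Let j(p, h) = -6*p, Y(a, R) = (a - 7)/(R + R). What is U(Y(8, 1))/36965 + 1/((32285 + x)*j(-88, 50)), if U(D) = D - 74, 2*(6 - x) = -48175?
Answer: -2187899863/1100368501320 ≈ -0.0019883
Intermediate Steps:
x = 48187/2 (x = 6 - 1/2*(-48175) = 6 + 48175/2 = 48187/2 ≈ 24094.)
Y(a, R) = (-7 + a)/(2*R) (Y(a, R) = (-7 + a)/((2*R)) = (-7 + a)*(1/(2*R)) = (-7 + a)/(2*R))
U(D) = -74 + D
U(Y(8, 1))/36965 + 1/((32285 + x)*j(-88, 50)) = (-74 + (1/2)*(-7 + 8)/1)/36965 + 1/((32285 + 48187/2)*((-6*(-88)))) = (-74 + (1/2)*1*1)*(1/36965) + 1/((112757/2)*528) = (-74 + 1/2)*(1/36965) + (2/112757)*(1/528) = -147/2*1/36965 + 1/29767848 = -147/73930 + 1/29767848 = -2187899863/1100368501320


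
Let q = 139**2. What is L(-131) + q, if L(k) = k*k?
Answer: 36482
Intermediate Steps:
L(k) = k**2
q = 19321
L(-131) + q = (-131)**2 + 19321 = 17161 + 19321 = 36482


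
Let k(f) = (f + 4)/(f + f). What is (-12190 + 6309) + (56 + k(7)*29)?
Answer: -81231/14 ≈ -5802.2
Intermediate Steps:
k(f) = (4 + f)/(2*f) (k(f) = (4 + f)/((2*f)) = (4 + f)*(1/(2*f)) = (4 + f)/(2*f))
(-12190 + 6309) + (56 + k(7)*29) = (-12190 + 6309) + (56 + ((1/2)*(4 + 7)/7)*29) = -5881 + (56 + ((1/2)*(1/7)*11)*29) = -5881 + (56 + (11/14)*29) = -5881 + (56 + 319/14) = -5881 + 1103/14 = -81231/14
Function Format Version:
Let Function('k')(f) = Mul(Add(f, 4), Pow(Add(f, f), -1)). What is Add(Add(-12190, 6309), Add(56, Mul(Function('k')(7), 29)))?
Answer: Rational(-81231, 14) ≈ -5802.2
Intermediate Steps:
Function('k')(f) = Mul(Rational(1, 2), Pow(f, -1), Add(4, f)) (Function('k')(f) = Mul(Add(4, f), Pow(Mul(2, f), -1)) = Mul(Add(4, f), Mul(Rational(1, 2), Pow(f, -1))) = Mul(Rational(1, 2), Pow(f, -1), Add(4, f)))
Add(Add(-12190, 6309), Add(56, Mul(Function('k')(7), 29))) = Add(Add(-12190, 6309), Add(56, Mul(Mul(Rational(1, 2), Pow(7, -1), Add(4, 7)), 29))) = Add(-5881, Add(56, Mul(Mul(Rational(1, 2), Rational(1, 7), 11), 29))) = Add(-5881, Add(56, Mul(Rational(11, 14), 29))) = Add(-5881, Add(56, Rational(319, 14))) = Add(-5881, Rational(1103, 14)) = Rational(-81231, 14)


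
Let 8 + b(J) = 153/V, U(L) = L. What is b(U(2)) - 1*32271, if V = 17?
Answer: -32270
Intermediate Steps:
b(J) = 1 (b(J) = -8 + 153/17 = -8 + 153*(1/17) = -8 + 9 = 1)
b(U(2)) - 1*32271 = 1 - 1*32271 = 1 - 32271 = -32270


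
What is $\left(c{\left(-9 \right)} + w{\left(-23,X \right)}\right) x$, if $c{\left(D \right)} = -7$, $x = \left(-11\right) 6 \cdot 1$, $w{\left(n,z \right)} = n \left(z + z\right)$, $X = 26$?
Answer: $79398$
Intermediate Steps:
$w{\left(n,z \right)} = 2 n z$ ($w{\left(n,z \right)} = n 2 z = 2 n z$)
$x = -66$ ($x = \left(-66\right) 1 = -66$)
$\left(c{\left(-9 \right)} + w{\left(-23,X \right)}\right) x = \left(-7 + 2 \left(-23\right) 26\right) \left(-66\right) = \left(-7 - 1196\right) \left(-66\right) = \left(-1203\right) \left(-66\right) = 79398$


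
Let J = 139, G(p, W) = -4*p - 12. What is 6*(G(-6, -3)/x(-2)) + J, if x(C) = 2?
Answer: 175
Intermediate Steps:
G(p, W) = -12 - 4*p
6*(G(-6, -3)/x(-2)) + J = 6*((-12 - 4*(-6))/2) + 139 = 6*((-12 + 24)*(½)) + 139 = 6*(12*(½)) + 139 = 6*6 + 139 = 36 + 139 = 175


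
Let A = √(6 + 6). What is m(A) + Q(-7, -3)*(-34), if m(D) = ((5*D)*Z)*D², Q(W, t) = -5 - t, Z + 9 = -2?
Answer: 68 - 1320*√3 ≈ -2218.3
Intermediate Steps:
Z = -11 (Z = -9 - 2 = -11)
A = 2*√3 (A = √12 = 2*√3 ≈ 3.4641)
m(D) = -55*D³ (m(D) = ((5*D)*(-11))*D² = (-55*D)*D² = -55*D³)
m(A) + Q(-7, -3)*(-34) = -55*24*√3 + (-5 - 1*(-3))*(-34) = -1320*√3 + (-5 + 3)*(-34) = -1320*√3 - 2*(-34) = -1320*√3 + 68 = 68 - 1320*√3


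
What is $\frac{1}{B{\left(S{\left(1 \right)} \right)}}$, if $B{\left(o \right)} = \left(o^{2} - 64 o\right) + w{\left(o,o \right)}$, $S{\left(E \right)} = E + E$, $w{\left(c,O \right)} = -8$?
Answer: $- \frac{1}{132} \approx -0.0075758$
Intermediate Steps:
$S{\left(E \right)} = 2 E$
$B{\left(o \right)} = -8 + o^{2} - 64 o$ ($B{\left(o \right)} = \left(o^{2} - 64 o\right) - 8 = -8 + o^{2} - 64 o$)
$\frac{1}{B{\left(S{\left(1 \right)} \right)}} = \frac{1}{-8 + \left(2 \cdot 1\right)^{2} - 64 \cdot 2 \cdot 1} = \frac{1}{-8 + 2^{2} - 128} = \frac{1}{-8 + 4 - 128} = \frac{1}{-132} = - \frac{1}{132}$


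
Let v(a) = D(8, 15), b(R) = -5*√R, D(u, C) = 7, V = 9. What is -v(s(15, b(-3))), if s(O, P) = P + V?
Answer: -7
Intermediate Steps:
s(O, P) = 9 + P (s(O, P) = P + 9 = 9 + P)
v(a) = 7
-v(s(15, b(-3))) = -1*7 = -7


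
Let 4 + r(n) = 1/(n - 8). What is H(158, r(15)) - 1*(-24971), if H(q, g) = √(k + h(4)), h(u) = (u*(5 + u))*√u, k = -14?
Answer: 24971 + √58 ≈ 24979.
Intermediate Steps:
h(u) = u^(3/2)*(5 + u)
r(n) = -4 + 1/(-8 + n) (r(n) = -4 + 1/(n - 8) = -4 + 1/(-8 + n))
H(q, g) = √58 (H(q, g) = √(-14 + 4^(3/2)*(5 + 4)) = √(-14 + 8*9) = √(-14 + 72) = √58)
H(158, r(15)) - 1*(-24971) = √58 - 1*(-24971) = √58 + 24971 = 24971 + √58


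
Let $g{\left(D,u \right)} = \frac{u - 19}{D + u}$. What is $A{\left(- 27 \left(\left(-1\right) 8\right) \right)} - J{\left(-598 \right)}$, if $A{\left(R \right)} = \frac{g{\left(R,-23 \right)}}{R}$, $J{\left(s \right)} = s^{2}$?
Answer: $- \frac{2484632599}{6948} \approx -3.576 \cdot 10^{5}$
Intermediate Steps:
$g{\left(D,u \right)} = \frac{-19 + u}{D + u}$
$A{\left(R \right)} = - \frac{42}{R \left(-23 + R\right)}$ ($A{\left(R \right)} = \frac{\frac{1}{R - 23} \left(-19 - 23\right)}{R} = \frac{\frac{1}{-23 + R} \left(-42\right)}{R} = \frac{\left(-42\right) \frac{1}{-23 + R}}{R} = - \frac{42}{R \left(-23 + R\right)}$)
$A{\left(- 27 \left(\left(-1\right) 8\right) \right)} - J{\left(-598 \right)} = - \frac{42}{- 27 \left(\left(-1\right) 8\right) \left(-23 - 27 \left(\left(-1\right) 8\right)\right)} - \left(-598\right)^{2} = - \frac{42}{\left(-27\right) \left(-8\right) \left(-23 - -216\right)} - 357604 = - \frac{42}{216 \left(-23 + 216\right)} - 357604 = \left(-42\right) \frac{1}{216} \cdot \frac{1}{193} - 357604 = - \frac{7}{6948} - 357604 = - \frac{2484632599}{6948}$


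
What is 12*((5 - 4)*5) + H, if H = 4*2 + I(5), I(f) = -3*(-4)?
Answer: 80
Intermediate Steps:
I(f) = 12
H = 20 (H = 4*2 + 12 = 8 + 12 = 20)
12*((5 - 4)*5) + H = 12*((5 - 4)*5) + 20 = 12*(1*5) + 20 = 12*5 + 20 = 60 + 20 = 80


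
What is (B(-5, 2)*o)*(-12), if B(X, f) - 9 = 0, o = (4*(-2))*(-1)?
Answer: -864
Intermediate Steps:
o = 8 (o = -8*(-1) = 8)
B(X, f) = 9 (B(X, f) = 9 + 0 = 9)
(B(-5, 2)*o)*(-12) = (9*8)*(-12) = 72*(-12) = -864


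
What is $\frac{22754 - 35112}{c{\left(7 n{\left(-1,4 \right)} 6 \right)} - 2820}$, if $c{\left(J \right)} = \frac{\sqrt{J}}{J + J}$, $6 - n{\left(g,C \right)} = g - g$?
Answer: $\frac{35128356480}{8016019199} + \frac{148296 \sqrt{7}}{8016019199} \approx 4.3823$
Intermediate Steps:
$n{\left(g,C \right)} = 6$ ($n{\left(g,C \right)} = 6 - \left(g - g\right) = 6 - 0 = 6 + 0 = 6$)
$c{\left(J \right)} = \frac{1}{2 \sqrt{J}}$ ($c{\left(J \right)} = \frac{\sqrt{J}}{2 J} = \frac{1}{2 J} \sqrt{J} = \frac{1}{2 \sqrt{J}}$)
$\frac{22754 - 35112}{c{\left(7 n{\left(-1,4 \right)} 6 \right)} - 2820} = \frac{22754 - 35112}{\frac{1}{2 \sqrt{6} \sqrt{42}} - 2820} = - \frac{12358}{\frac{1}{2 \cdot 6 \sqrt{7}} - 2820} = - \frac{12358}{\frac{\frac{1}{42} \sqrt{7}}{2} - 2820} = - \frac{12358}{\frac{\sqrt{7}}{84} - 2820} = - \frac{12358}{-2820 + \frac{\sqrt{7}}{84}}$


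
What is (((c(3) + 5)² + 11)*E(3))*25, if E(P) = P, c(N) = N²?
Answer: 15525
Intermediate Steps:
(((c(3) + 5)² + 11)*E(3))*25 = (((3² + 5)² + 11)*3)*25 = (((9 + 5)² + 11)*3)*25 = ((14² + 11)*3)*25 = ((196 + 11)*3)*25 = (207*3)*25 = 621*25 = 15525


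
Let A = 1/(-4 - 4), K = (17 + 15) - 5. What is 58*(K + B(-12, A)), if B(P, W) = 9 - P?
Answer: 2784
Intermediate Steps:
K = 27 (K = 32 - 5 = 27)
A = -⅛ (A = 1/(-8) = -⅛ ≈ -0.12500)
58*(K + B(-12, A)) = 58*(27 + (9 - 1*(-12))) = 58*(27 + (9 + 12)) = 58*(27 + 21) = 58*48 = 2784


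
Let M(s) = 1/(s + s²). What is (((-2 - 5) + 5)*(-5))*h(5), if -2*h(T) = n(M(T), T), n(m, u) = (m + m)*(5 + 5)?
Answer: -10/3 ≈ -3.3333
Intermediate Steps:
n(m, u) = 20*m (n(m, u) = (2*m)*10 = 20*m)
h(T) = -10/(T*(1 + T)) (h(T) = -10*1/(T*(1 + T)) = -10/(T*(1 + T)))
(((-2 - 5) + 5)*(-5))*h(5) = (((-2 - 5) + 5)*(-5))*(-10/(5*(1 + 5))) = ((-7 + 5)*(-5))*(-10*⅕/6) = (-2*(-5))*(-10*⅕*⅙) = 10*(-⅓) = -10/3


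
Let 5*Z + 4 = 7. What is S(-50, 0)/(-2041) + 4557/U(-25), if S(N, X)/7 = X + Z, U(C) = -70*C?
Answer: 1327641/510250 ≈ 2.6019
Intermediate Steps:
Z = ⅗ (Z = -⅘ + (⅕)*7 = -⅘ + 7/5 = ⅗ ≈ 0.60000)
S(N, X) = 21/5 + 7*X (S(N, X) = 7*(X + ⅗) = 7*(⅗ + X) = 21/5 + 7*X)
S(-50, 0)/(-2041) + 4557/U(-25) = (21/5 + 7*0)/(-2041) + 4557/((-70*(-25))) = (21/5 + 0)*(-1/2041) + 4557/1750 = (21/5)*(-1/2041) + 4557*(1/1750) = -21/10205 + 651/250 = 1327641/510250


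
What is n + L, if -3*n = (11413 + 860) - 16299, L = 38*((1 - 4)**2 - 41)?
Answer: 126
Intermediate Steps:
L = -1216 (L = 38*((-3)**2 - 41) = 38*(9 - 41) = 38*(-32) = -1216)
n = 1342 (n = -((11413 + 860) - 16299)/3 = -(12273 - 16299)/3 = -1/3*(-4026) = 1342)
n + L = 1342 - 1216 = 126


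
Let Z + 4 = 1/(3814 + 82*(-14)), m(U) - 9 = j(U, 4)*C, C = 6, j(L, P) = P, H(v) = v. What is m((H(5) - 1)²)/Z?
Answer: -87978/10663 ≈ -8.2508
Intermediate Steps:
m(U) = 33 (m(U) = 9 + 4*6 = 9 + 24 = 33)
Z = -10663/2666 (Z = -4 + 1/(3814 + 82*(-14)) = -4 + 1/(3814 - 1148) = -4 + 1/2666 = -10663/2666 ≈ -3.9996)
m((H(5) - 1)²)/Z = 33/(-10663/2666) = 33*(-2666/10663) = -87978/10663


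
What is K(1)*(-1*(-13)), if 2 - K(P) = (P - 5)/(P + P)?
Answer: 52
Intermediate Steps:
K(P) = 2 - (-5 + P)/(2*P) (K(P) = 2 - (P - 5)/(P + P) = 2 - (-5 + P)/(2*P))
K(1)*(-1*(-13)) = ((1/2)*(5 + 3*1)/1)*(-1*(-13)) = ((1/2)*1*(5 + 3))*13 = ((1/2)*1*8)*13 = 4*13 = 52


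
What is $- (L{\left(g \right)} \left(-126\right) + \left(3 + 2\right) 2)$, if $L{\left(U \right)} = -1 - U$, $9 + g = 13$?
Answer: $-640$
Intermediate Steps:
$g = 4$ ($g = -9 + 13 = 4$)
$- (L{\left(g \right)} \left(-126\right) + \left(3 + 2\right) 2) = - (\left(-1 - 4\right) \left(-126\right) + \left(3 + 2\right) 2) = - (\left(-1 - 4\right) \left(-126\right) + 5 \cdot 2) = - (\left(-5\right) \left(-126\right) + 10) = - (630 + 10) = \left(-1\right) 640 = -640$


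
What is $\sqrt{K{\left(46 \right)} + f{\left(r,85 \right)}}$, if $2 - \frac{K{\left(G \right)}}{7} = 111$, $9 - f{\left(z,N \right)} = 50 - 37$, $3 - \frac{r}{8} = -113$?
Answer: $i \sqrt{767} \approx 27.695 i$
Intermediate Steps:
$r = 928$ ($r = 24 - -904 = 24 + 904 = 928$)
$f{\left(z,N \right)} = -4$ ($f{\left(z,N \right)} = 9 - \left(50 - 37\right) = 9 - 13 = -4$)
$K{\left(G \right)} = -763$ ($K{\left(G \right)} = 14 - 777 = -763$)
$\sqrt{K{\left(46 \right)} + f{\left(r,85 \right)}} = \sqrt{-763 - 4} = \sqrt{-767} = i \sqrt{767}$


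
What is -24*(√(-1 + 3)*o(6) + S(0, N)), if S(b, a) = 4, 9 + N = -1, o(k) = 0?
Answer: -96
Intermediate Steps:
N = -10 (N = -9 - 1 = -10)
-24*(√(-1 + 3)*o(6) + S(0, N)) = -24*(√(-1 + 3)*0 + 4) = -24*(√2*0 + 4) = -24*(0 + 4) = -24*4 = -96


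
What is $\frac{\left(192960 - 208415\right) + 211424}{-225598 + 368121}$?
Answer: $\frac{195969}{142523} \approx 1.375$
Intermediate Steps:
$\frac{\left(192960 - 208415\right) + 211424}{-225598 + 368121} = \frac{\left(192960 - 208415\right) + 211424}{142523} = \left(\left(192960 - 208415\right) + 211424\right) \frac{1}{142523} = \left(-15455 + 211424\right) \frac{1}{142523} = 195969 \cdot \frac{1}{142523} = \frac{195969}{142523}$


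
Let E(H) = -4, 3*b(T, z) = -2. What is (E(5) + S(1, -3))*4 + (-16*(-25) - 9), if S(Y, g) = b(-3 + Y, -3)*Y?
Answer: 1117/3 ≈ 372.33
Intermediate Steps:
b(T, z) = -2/3 (b(T, z) = (1/3)*(-2) = -2/3)
S(Y, g) = -2*Y/3
(E(5) + S(1, -3))*4 + (-16*(-25) - 9) = (-4 - 2/3*1)*4 + (-16*(-25) - 9) = (-4 - 2/3)*4 + (400 - 9) = -14/3*4 + 391 = -56/3 + 391 = 1117/3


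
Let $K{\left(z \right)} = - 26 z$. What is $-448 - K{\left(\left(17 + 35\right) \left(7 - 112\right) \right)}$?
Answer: $-142408$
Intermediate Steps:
$-448 - K{\left(\left(17 + 35\right) \left(7 - 112\right) \right)} = -448 - - 26 \left(17 + 35\right) \left(7 - 112\right) = -448 - - 26 \cdot 52 \left(-105\right) = -448 - \left(-26\right) \left(-5460\right) = -448 - 141960 = -142408$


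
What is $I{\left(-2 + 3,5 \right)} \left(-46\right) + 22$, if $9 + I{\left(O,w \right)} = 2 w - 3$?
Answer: $114$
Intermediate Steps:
$I{\left(O,w \right)} = -12 + 2 w$ ($I{\left(O,w \right)} = -9 + \left(2 w - 3\right) = -9 + \left(-3 + 2 w\right) = -12 + 2 w$)
$I{\left(-2 + 3,5 \right)} \left(-46\right) + 22 = \left(-12 + 2 \cdot 5\right) \left(-46\right) + 22 = \left(-12 + 10\right) \left(-46\right) + 22 = \left(-2\right) \left(-46\right) + 22 = 92 + 22 = 114$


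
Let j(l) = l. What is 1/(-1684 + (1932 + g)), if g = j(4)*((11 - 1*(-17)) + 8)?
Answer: 1/392 ≈ 0.0025510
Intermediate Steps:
g = 144 (g = 4*((11 - 1*(-17)) + 8) = 4*((11 + 17) + 8) = 4*(28 + 8) = 4*36 = 144)
1/(-1684 + (1932 + g)) = 1/(-1684 + (1932 + 144)) = 1/(-1684 + 2076) = 1/392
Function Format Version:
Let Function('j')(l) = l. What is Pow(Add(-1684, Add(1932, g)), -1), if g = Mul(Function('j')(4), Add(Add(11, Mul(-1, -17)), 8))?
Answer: Rational(1, 392) ≈ 0.0025510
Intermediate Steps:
g = 144 (g = Mul(4, Add(Add(11, Mul(-1, -17)), 8)) = Mul(4, Add(Add(11, 17), 8)) = Mul(4, Add(28, 8)) = Mul(4, 36) = 144)
Pow(Add(-1684, Add(1932, g)), -1) = Pow(Add(-1684, Add(1932, 144)), -1) = Pow(Add(-1684, 2076), -1) = Pow(392, -1) = Rational(1, 392)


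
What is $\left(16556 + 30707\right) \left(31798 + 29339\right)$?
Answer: $2889518031$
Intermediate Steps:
$\left(16556 + 30707\right) \left(31798 + 29339\right) = 47263 \cdot 61137 = 2889518031$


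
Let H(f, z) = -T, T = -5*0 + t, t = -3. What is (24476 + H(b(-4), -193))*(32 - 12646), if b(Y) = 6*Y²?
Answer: -308778106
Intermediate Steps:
T = -3 (T = -5*0 - 3 = 0 - 3 = -3)
H(f, z) = 3 (H(f, z) = -1*(-3) = 3)
(24476 + H(b(-4), -193))*(32 - 12646) = (24476 + 3)*(32 - 12646) = 24479*(-12614) = -308778106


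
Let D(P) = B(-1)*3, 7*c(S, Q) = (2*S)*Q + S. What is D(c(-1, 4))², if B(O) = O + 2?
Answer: 9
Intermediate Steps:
B(O) = 2 + O
c(S, Q) = S/7 + 2*Q*S/7 (c(S, Q) = ((2*S)*Q + S)/7 = (2*Q*S + S)/7 = (S + 2*Q*S)/7 = S/7 + 2*Q*S/7)
D(P) = 3 (D(P) = (2 - 1)*3 = 1*3 = 3)
D(c(-1, 4))² = 3² = 9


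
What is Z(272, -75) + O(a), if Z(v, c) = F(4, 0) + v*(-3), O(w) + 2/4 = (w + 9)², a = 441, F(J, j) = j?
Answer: 403367/2 ≈ 2.0168e+5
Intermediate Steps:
O(w) = -½ + (9 + w)² (O(w) = -½ + (w + 9)² = -½ + (9 + w)²)
Z(v, c) = -3*v (Z(v, c) = 0 + v*(-3) = 0 - 3*v = -3*v)
Z(272, -75) + O(a) = -3*272 + (-½ + (9 + 441)²) = -816 + (-½ + 450²) = -816 + (-½ + 202500) = -816 + 404999/2 = 403367/2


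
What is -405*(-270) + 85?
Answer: 109435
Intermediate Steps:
-405*(-270) + 85 = 109350 + 85 = 109435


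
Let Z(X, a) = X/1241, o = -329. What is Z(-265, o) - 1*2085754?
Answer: -2588420979/1241 ≈ -2.0858e+6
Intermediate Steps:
Z(X, a) = X/1241 (Z(X, a) = X*(1/1241) = X/1241)
Z(-265, o) - 1*2085754 = (1/1241)*(-265) - 1*2085754 = -265/1241 - 2085754 = -2588420979/1241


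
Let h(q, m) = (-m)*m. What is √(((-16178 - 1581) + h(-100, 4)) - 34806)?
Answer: I*√52581 ≈ 229.31*I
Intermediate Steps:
h(q, m) = -m²
√(((-16178 - 1581) + h(-100, 4)) - 34806) = √(((-16178 - 1581) - 1*4²) - 34806) = √((-17759 - 1*16) - 34806) = √((-17759 - 16) - 34806) = √(-17775 - 34806) = √(-52581) = I*√52581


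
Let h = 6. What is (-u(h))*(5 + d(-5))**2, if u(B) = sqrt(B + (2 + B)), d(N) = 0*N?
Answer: -25*sqrt(14) ≈ -93.541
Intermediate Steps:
d(N) = 0
u(B) = sqrt(2 + 2*B)
(-u(h))*(5 + d(-5))**2 = (-sqrt(2 + 2*6))*(5 + 0)**2 = -sqrt(2 + 12)*5**2 = -sqrt(14)*25 = -25*sqrt(14)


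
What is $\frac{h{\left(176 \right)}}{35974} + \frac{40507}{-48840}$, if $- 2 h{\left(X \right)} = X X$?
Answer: $- \frac{1106816369}{878485080} \approx -1.2599$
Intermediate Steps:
$h{\left(X \right)} = - \frac{X^{2}}{2}$ ($h{\left(X \right)} = - \frac{X X}{2} = - \frac{X^{2}}{2}$)
$\frac{h{\left(176 \right)}}{35974} + \frac{40507}{-48840} = \frac{\left(- \frac{1}{2}\right) 176^{2}}{35974} + \frac{40507}{-48840} = \left(- \frac{1}{2}\right) 30976 \cdot \frac{1}{35974} + 40507 \left(- \frac{1}{48840}\right) = \left(-15488\right) \frac{1}{35974} - \frac{40507}{48840} = - \frac{7744}{17987} - \frac{40507}{48840} = - \frac{1106816369}{878485080}$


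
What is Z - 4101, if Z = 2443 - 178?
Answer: -1836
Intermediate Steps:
Z = 2265
Z - 4101 = 2265 - 4101 = -1836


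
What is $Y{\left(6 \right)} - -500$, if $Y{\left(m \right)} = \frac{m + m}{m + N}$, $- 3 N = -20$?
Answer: $\frac{9518}{19} \approx 500.95$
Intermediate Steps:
$N = \frac{20}{3}$ ($N = \left(- \frac{1}{3}\right) \left(-20\right) = \frac{20}{3} \approx 6.6667$)
$Y{\left(m \right)} = \frac{2 m}{\frac{20}{3} + m}$ ($Y{\left(m \right)} = \frac{m + m}{m + \frac{20}{3}} = \frac{2 m}{\frac{20}{3} + m}$)
$Y{\left(6 \right)} - -500 = 6 \cdot 6 \frac{1}{20 + 3 \cdot 6} - -500 = 6 \cdot 6 \frac{1}{20 + 18} + 500 = 6 \cdot 6 \cdot \frac{1}{38} + 500 = \frac{18}{19} + 500 = \frac{9518}{19}$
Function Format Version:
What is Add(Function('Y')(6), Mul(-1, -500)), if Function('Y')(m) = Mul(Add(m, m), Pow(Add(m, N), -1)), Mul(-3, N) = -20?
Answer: Rational(9518, 19) ≈ 500.95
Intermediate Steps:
N = Rational(20, 3) (N = Mul(Rational(-1, 3), -20) = Rational(20, 3) ≈ 6.6667)
Function('Y')(m) = Mul(2, m, Pow(Add(Rational(20, 3), m), -1)) (Function('Y')(m) = Mul(Add(m, m), Pow(Add(m, Rational(20, 3)), -1)) = Mul(Mul(2, m), Pow(Add(Rational(20, 3), m), -1)) = Mul(2, m, Pow(Add(Rational(20, 3), m), -1)))
Add(Function('Y')(6), Mul(-1, -500)) = Add(Mul(6, 6, Pow(Add(20, Mul(3, 6)), -1)), Mul(-1, -500)) = Add(Mul(6, 6, Pow(Add(20, 18), -1)), 500) = Add(Mul(6, 6, Pow(38, -1)), 500) = Add(Mul(6, 6, Rational(1, 38)), 500) = Add(Rational(18, 19), 500) = Rational(9518, 19)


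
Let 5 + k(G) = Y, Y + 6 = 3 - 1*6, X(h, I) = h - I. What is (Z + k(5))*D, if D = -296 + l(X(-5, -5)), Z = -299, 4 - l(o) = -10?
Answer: 88266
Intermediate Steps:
Y = -9 (Y = -6 + (3 - 1*6) = -6 + (3 - 6) = -6 - 3 = -9)
l(o) = 14 (l(o) = 4 - 1*(-10) = 4 + 10 = 14)
k(G) = -14 (k(G) = -5 - 9 = -14)
D = -282 (D = -296 + 14 = -282)
(Z + k(5))*D = (-299 - 14)*(-282) = -313*(-282) = 88266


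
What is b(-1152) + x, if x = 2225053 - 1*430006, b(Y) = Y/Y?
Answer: 1795048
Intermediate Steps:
b(Y) = 1
x = 1795047 (x = 2225053 - 430006 = 1795047)
b(-1152) + x = 1 + 1795047 = 1795048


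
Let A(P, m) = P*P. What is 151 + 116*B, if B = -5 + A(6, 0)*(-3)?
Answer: -12957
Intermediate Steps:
A(P, m) = P**2
B = -113 (B = -5 + 6**2*(-3) = -5 + 36*(-3) = -5 - 108 = -113)
151 + 116*B = 151 + 116*(-113) = 151 - 13108 = -12957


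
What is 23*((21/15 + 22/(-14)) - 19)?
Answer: -15433/35 ≈ -440.94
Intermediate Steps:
23*((21/15 + 22/(-14)) - 19) = 23*((21*(1/15) + 22*(-1/14)) - 19) = 23*((7/5 - 11/7) - 19) = 23*(-6/35 - 19) = 23*(-671/35) = -15433/35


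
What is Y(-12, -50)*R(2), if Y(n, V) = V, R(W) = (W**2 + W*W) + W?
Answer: -500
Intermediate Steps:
R(W) = W + 2*W**2 (R(W) = (W**2 + W**2) + W = 2*W**2 + W = W + 2*W**2)
Y(-12, -50)*R(2) = -100*(1 + 2*2) = -100*(1 + 4) = -100*5 = -50*10 = -500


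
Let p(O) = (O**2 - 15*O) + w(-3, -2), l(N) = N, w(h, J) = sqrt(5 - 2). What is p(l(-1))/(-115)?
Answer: -16/115 - sqrt(3)/115 ≈ -0.15419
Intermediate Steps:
w(h, J) = sqrt(3)
p(O) = sqrt(3) + O**2 - 15*O (p(O) = (O**2 - 15*O) + sqrt(3) = sqrt(3) + O**2 - 15*O)
p(l(-1))/(-115) = (sqrt(3) + (-1)**2 - 15*(-1))/(-115) = (sqrt(3) + 1 + 15)*(-1/115) = (16 + sqrt(3))*(-1/115) = -16/115 - sqrt(3)/115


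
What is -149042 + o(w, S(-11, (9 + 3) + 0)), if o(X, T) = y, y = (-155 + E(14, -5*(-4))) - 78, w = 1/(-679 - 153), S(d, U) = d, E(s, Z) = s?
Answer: -149261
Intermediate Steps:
w = -1/832 (w = 1/(-832) = -1/832 ≈ -0.0012019)
y = -219 (y = (-155 + 14) - 78 = -141 - 78 = -219)
o(X, T) = -219
-149042 + o(w, S(-11, (9 + 3) + 0)) = -149042 - 219 = -149261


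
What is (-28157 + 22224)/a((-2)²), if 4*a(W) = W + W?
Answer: -5933/2 ≈ -2966.5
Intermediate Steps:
a(W) = W/2 (a(W) = (W + W)/4 = (2*W)/4 = W/2)
(-28157 + 22224)/a((-2)²) = (-28157 + 22224)/(((½)*(-2)²)) = -5933/((½)*4) = -5933/2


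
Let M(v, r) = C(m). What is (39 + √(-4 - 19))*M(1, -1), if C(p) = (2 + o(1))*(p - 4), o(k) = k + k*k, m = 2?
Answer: -312 - 8*I*√23 ≈ -312.0 - 38.367*I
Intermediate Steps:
o(k) = k + k²
C(p) = -16 + 4*p (C(p) = (2 + 1*(1 + 1))*(p - 4) = (2 + 1*2)*(-4 + p) = (2 + 2)*(-4 + p) = 4*(-4 + p) = -16 + 4*p)
M(v, r) = -8 (M(v, r) = -16 + 4*2 = -16 + 8 = -8)
(39 + √(-4 - 19))*M(1, -1) = (39 + √(-4 - 19))*(-8) = (39 + √(-23))*(-8) = (39 + I*√23)*(-8) = -312 - 8*I*√23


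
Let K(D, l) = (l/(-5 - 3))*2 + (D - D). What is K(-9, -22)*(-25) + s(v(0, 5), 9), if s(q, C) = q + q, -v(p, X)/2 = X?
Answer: -315/2 ≈ -157.50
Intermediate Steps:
v(p, X) = -2*X
s(q, C) = 2*q
K(D, l) = -l/4 (K(D, l) = (l/(-8))*2 + 0 = (l*(-⅛))*2 + 0 = -l/8*2 + 0 = -l/4 + 0 = -l/4)
K(-9, -22)*(-25) + s(v(0, 5), 9) = -¼*(-22)*(-25) + 2*(-2*5) = (11/2)*(-25) + 2*(-10) = -275/2 - 20 = -315/2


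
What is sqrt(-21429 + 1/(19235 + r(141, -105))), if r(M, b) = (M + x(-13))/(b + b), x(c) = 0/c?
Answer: I*sqrt(38846513357818251)/1346403 ≈ 146.39*I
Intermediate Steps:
x(c) = 0
r(M, b) = M/(2*b) (r(M, b) = (M + 0)/(b + b) = M/((2*b)) = M*(1/(2*b)) = M/(2*b))
sqrt(-21429 + 1/(19235 + r(141, -105))) = sqrt(-21429 + 1/(19235 + (1/2)*141/(-105))) = sqrt(-21429 + 1/(19235 + (1/2)*141*(-1/105))) = sqrt(-21429 + 1/(19235 - 47/70)) = sqrt(-21429 + 1/(1346403/70)) = sqrt(-21429 + 70/1346403) = sqrt(-28852069817/1346403) = I*sqrt(38846513357818251)/1346403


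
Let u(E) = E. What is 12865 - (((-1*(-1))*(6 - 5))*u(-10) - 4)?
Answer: 12879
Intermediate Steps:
12865 - (((-1*(-1))*(6 - 5))*u(-10) - 4) = 12865 - (((-1*(-1))*(6 - 5))*(-10) - 4) = 12865 - ((1*1)*(-10) - 4) = 12865 - (1*(-10) - 4) = 12865 - (-10 - 4) = 12865 - 1*(-14) = 12865 + 14 = 12879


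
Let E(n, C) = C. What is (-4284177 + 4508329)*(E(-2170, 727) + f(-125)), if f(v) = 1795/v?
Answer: 3993492032/25 ≈ 1.5974e+8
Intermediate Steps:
(-4284177 + 4508329)*(E(-2170, 727) + f(-125)) = (-4284177 + 4508329)*(727 + 1795/(-125)) = 224152*(727 + 1795*(-1/125)) = 224152*(727 - 359/25) = 224152*(17816/25) = 3993492032/25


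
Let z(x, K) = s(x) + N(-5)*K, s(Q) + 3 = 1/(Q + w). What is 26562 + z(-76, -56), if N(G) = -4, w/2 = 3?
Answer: 1874809/70 ≈ 26783.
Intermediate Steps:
w = 6 (w = 2*3 = 6)
s(Q) = -3 + 1/(6 + Q) (s(Q) = -3 + 1/(Q + 6) = -3 + 1/(6 + Q))
z(x, K) = -4*K + (-17 - 3*x)/(6 + x) (z(x, K) = (-17 - 3*x)/(6 + x) - 4*K = -4*K + (-17 - 3*x)/(6 + x))
26562 + z(-76, -56) = 26562 + (-17 - 3*(-76) - 4*(-56)*(6 - 76))/(6 - 76) = 26562 + (-17 + 228 - 4*(-56)*(-70))/(-70) = 26562 - (-17 + 228 - 15680)/70 = 26562 - 1/70*(-15469) = 26562 + 15469/70 = 1874809/70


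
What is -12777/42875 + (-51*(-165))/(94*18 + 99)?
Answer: 37545502/8532125 ≈ 4.4005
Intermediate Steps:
-12777/42875 + (-51*(-165))/(94*18 + 99) = -12777*1/42875 + 8415/(1692 + 99) = -12777/42875 + 8415/1791 = -12777/42875 + 8415*(1/1791) = -12777/42875 + 935/199 = 37545502/8532125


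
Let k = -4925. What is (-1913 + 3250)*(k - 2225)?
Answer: -9559550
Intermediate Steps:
(-1913 + 3250)*(k - 2225) = (-1913 + 3250)*(-4925 - 2225) = 1337*(-7150) = -9559550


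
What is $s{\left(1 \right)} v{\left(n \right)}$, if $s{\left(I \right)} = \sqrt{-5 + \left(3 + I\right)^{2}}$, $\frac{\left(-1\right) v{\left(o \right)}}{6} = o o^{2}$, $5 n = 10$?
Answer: $- 48 \sqrt{11} \approx -159.2$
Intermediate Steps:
$n = 2$ ($n = \frac{1}{5} \cdot 10 = 2$)
$v{\left(o \right)} = - 6 o^{3}$ ($v{\left(o \right)} = - 6 o o^{2} = - 6 o^{3}$)
$s{\left(1 \right)} v{\left(n \right)} = \sqrt{-5 + \left(3 + 1\right)^{2}} \left(- 6 \cdot 2^{3}\right) = \sqrt{-5 + 4^{2}} \left(\left(-6\right) 8\right) = \sqrt{-5 + 16} \left(-48\right) = \sqrt{11} \left(-48\right) = - 48 \sqrt{11}$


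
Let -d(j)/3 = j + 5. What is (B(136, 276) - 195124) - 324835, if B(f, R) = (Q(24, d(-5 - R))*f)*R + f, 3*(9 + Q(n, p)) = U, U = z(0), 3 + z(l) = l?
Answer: -895183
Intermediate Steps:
z(l) = -3 + l
U = -3 (U = -3 + 0 = -3)
d(j) = -15 - 3*j (d(j) = -3*(j + 5) = -3*(5 + j) = -15 - 3*j)
Q(n, p) = -10 (Q(n, p) = -9 + (⅓)*(-3) = -9 - 1 = -10)
B(f, R) = f - 10*R*f (B(f, R) = (-10*f)*R + f = -10*R*f + f = f - 10*R*f)
(B(136, 276) - 195124) - 324835 = (136*(1 - 10*276) - 195124) - 324835 = (136*(1 - 2760) - 195124) - 324835 = (136*(-2759) - 195124) - 324835 = (-375224 - 195124) - 324835 = -570348 - 324835 = -895183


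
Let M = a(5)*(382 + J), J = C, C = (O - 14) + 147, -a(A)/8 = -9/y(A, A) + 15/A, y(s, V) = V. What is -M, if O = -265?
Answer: 2400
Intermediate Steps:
a(A) = -48/A (a(A) = -8*(-9/A + 15/A) = -48/A)
C = -132 (C = (-265 - 14) + 147 = -279 + 147 = -132)
J = -132
M = -2400 (M = (-48/5)*(382 - 132) = -48*⅕*250 = -48/5*250 = -2400)
-M = -1*(-2400) = 2400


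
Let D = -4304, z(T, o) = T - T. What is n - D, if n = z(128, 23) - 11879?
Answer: -7575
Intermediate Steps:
z(T, o) = 0
n = -11879 (n = 0 - 11879 = -11879)
n - D = -11879 - 1*(-4304) = -11879 + 4304 = -7575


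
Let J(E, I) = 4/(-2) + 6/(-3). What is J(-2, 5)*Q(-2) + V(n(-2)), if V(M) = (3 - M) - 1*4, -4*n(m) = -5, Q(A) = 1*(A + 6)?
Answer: -73/4 ≈ -18.250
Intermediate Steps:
Q(A) = 6 + A (Q(A) = 1*(6 + A) = 6 + A)
n(m) = 5/4 (n(m) = -1/4*(-5) = 5/4)
V(M) = -1 - M (V(M) = (3 - M) - 4 = -1 - M)
J(E, I) = -4 (J(E, I) = 4*(-1/2) + 6*(-1/3) = -2 - 2 = -4)
J(-2, 5)*Q(-2) + V(n(-2)) = -4*(6 - 2) + (-1 - 1*5/4) = -4*4 + (-1 - 5/4) = -16 - 9/4 = -73/4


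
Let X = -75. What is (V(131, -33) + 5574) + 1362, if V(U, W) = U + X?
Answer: 6992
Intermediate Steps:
V(U, W) = -75 + U (V(U, W) = U - 75 = -75 + U)
(V(131, -33) + 5574) + 1362 = ((-75 + 131) + 5574) + 1362 = (56 + 5574) + 1362 = 5630 + 1362 = 6992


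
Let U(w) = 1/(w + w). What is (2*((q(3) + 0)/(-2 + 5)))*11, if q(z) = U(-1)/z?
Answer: -11/9 ≈ -1.2222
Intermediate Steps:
U(w) = 1/(2*w)
q(z) = -1/(2*z) (q(z) = ((1/2)/(-1))/z = ((1/2)*(-1))/z = -1/(2*z))
(2*((q(3) + 0)/(-2 + 5)))*11 = (2*((-1/2/3 + 0)/(-2 + 5)))*11 = (2*((-1/2*1/3 + 0)/3))*11 = (2*((-1/6 + 0)*(1/3)))*11 = (2*(-1/6*1/3))*11 = (2*(-1/18))*11 = -1/9*11 = -11/9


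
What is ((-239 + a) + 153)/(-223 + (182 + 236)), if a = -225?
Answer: -311/195 ≈ -1.5949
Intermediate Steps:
((-239 + a) + 153)/(-223 + (182 + 236)) = ((-239 - 225) + 153)/(-223 + (182 + 236)) = (-464 + 153)/(-223 + 418) = -311/195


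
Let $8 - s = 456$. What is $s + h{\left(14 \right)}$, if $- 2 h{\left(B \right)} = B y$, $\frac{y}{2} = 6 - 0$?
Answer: $-532$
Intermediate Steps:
$s = -448$ ($s = 8 - 456 = -448$)
$y = 12$ ($y = 2 \left(6 - 0\right) = 2 \left(6 + 0\right) = 2 \cdot 6 = 12$)
$h{\left(B \right)} = - 6 B$ ($h{\left(B \right)} = - \frac{B 12}{2} = - \frac{12 B}{2} = - 6 B$)
$s + h{\left(14 \right)} = -448 - 84 = -532$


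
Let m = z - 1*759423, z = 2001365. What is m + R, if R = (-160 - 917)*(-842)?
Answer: 2148776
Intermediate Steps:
R = 906834 (R = -1077*(-842) = 906834)
m = 1241942 (m = 2001365 - 1*759423 = 2001365 - 759423 = 1241942)
m + R = 1241942 + 906834 = 2148776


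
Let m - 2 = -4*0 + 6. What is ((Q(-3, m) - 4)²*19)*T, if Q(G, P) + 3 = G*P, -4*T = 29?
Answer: -529511/4 ≈ -1.3238e+5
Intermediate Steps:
T = -29/4 (T = -¼*29 = -29/4 ≈ -7.2500)
m = 8 (m = 2 + (-4*0 + 6) = 2 + (0 + 6) = 2 + 6 = 8)
Q(G, P) = -3 + G*P
((Q(-3, m) - 4)²*19)*T = (((-3 - 3*8) - 4)²*19)*(-29/4) = (((-3 - 24) - 4)²*19)*(-29/4) = ((-27 - 4)²*19)*(-29/4) = ((-31)²*19)*(-29/4) = (961*19)*(-29/4) = 18259*(-29/4) = -529511/4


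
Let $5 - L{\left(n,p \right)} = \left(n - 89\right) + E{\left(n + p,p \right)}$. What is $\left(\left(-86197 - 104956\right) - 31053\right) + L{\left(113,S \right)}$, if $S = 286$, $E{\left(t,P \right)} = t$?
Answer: $-222624$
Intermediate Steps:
$L{\left(n,p \right)} = 94 - p - 2 n$ ($L{\left(n,p \right)} = 5 - \left(\left(n - 89\right) + \left(n + p\right)\right) = 5 - \left(\left(-89 + n\right) + \left(n + p\right)\right) = 5 - \left(-89 + p + 2 n\right) = 94 - p - 2 n$)
$\left(\left(-86197 - 104956\right) - 31053\right) + L{\left(113,S \right)} = \left(\left(-86197 - 104956\right) - 31053\right) - 418 = \left(-191153 - 31053\right) - 418 = -222206 - 418 = -222624$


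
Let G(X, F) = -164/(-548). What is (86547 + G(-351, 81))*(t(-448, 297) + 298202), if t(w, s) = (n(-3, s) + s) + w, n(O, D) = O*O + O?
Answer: 3534055887860/137 ≈ 2.5796e+10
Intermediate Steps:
n(O, D) = O + O² (n(O, D) = O² + O = O + O²)
G(X, F) = 41/137 (G(X, F) = -164*(-1/548) = 41/137)
t(w, s) = 6 + s + w (t(w, s) = (-3*(1 - 3) + s) + w = (-3*(-2) + s) + w = (6 + s) + w = 6 + s + w)
(86547 + G(-351, 81))*(t(-448, 297) + 298202) = (86547 + 41/137)*((6 + 297 - 448) + 298202) = 11856980*(-145 + 298202)/137 = (11856980/137)*298057 = 3534055887860/137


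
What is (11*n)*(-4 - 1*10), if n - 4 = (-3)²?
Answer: -2002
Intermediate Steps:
n = 13 (n = 4 + (-3)² = 4 + 9 = 13)
(11*n)*(-4 - 1*10) = (11*13)*(-4 - 1*10) = 143*(-4 - 10) = 143*(-14) = -2002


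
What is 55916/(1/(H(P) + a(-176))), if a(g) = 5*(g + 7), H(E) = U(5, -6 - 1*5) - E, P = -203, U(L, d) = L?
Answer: -35618492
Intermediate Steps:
H(E) = 5 - E
a(g) = 35 + 5*g (a(g) = 5*(7 + g) = 35 + 5*g)
55916/(1/(H(P) + a(-176))) = 55916/(1/((5 - 1*(-203)) + (35 + 5*(-176)))) = 55916/(1/((5 + 203) + (35 - 880))) = 55916/(1/(208 - 845)) = 55916/(1/(-637)) = 55916/(-1/637) = 55916*(-637) = -35618492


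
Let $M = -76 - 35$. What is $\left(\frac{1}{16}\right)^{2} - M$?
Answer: $\frac{28417}{256} \approx 111.0$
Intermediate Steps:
$M = -111$
$\left(\frac{1}{16}\right)^{2} - M = \left(\frac{1}{16}\right)^{2} - -111 = \left(\frac{1}{16}\right)^{2} + 111 = \frac{1}{256} + 111 = \frac{28417}{256}$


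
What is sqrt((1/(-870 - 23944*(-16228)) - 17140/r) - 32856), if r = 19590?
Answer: I*sqrt(11987602307646511574706)/604022388 ≈ 181.26*I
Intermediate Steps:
sqrt((1/(-870 - 23944*(-16228)) - 17140/r) - 32856) = sqrt((1/(-870 - 23944*(-16228)) - 17140/19590) - 32856) = sqrt((-1/16228/(-24814) - 17140*1/19590) - 32856) = sqrt((-1/24814*(-1/16228) - 1714/1959) - 32856) = sqrt((1/402681592 - 1714/1959) - 32856) = sqrt(-1056962093/1208044776 - 32856) = sqrt(-39692576122349/1208044776) = I*sqrt(11987602307646511574706)/604022388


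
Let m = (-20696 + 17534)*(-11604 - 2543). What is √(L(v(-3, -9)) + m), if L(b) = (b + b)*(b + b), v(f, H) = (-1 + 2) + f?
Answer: √44732830 ≈ 6688.3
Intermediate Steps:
v(f, H) = 1 + f
m = 44732814 (m = -3162*(-14147) = 44732814)
L(b) = 4*b² (L(b) = (2*b)*(2*b) = 4*b²)
√(L(v(-3, -9)) + m) = √(4*(1 - 3)² + 44732814) = √(4*(-2)² + 44732814) = √(4*4 + 44732814) = √(16 + 44732814) = √44732830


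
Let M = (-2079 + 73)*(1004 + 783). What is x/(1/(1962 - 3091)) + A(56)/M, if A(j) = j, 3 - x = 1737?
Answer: 3508880036618/1792361 ≈ 1.9577e+6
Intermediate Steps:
x = -1734 (x = 3 - 1*1737 = 3 - 1737 = -1734)
M = -3584722 (M = -2006*1787 = -3584722)
x/(1/(1962 - 3091)) + A(56)/M = -1734/(1/(1962 - 3091)) + 56/(-3584722) = -1734/(1/(-1129)) + 56*(-1/3584722) = -1734/(-1/1129) - 28/1792361 = -1734*(-1129) - 28/1792361 = 1957686 - 28/1792361 = 3508880036618/1792361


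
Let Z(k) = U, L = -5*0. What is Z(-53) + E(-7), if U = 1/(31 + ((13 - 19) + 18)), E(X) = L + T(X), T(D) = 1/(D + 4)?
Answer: -40/129 ≈ -0.31008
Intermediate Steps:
T(D) = 1/(4 + D)
L = 0
E(X) = 1/(4 + X) (E(X) = 0 + 1/(4 + X) = 1/(4 + X))
U = 1/43 (U = 1/(31 + (-6 + 18)) = 1/(31 + 12) = 1/43 ≈ 0.023256)
Z(k) = 1/43
Z(-53) + E(-7) = 1/43 + 1/(4 - 7) = 1/43 + 1/(-3) = 1/43 - ⅓ = -40/129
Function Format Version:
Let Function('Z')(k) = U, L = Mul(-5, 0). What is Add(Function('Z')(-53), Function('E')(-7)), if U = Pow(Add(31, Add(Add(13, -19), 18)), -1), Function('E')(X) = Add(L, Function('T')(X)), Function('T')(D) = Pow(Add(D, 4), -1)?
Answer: Rational(-40, 129) ≈ -0.31008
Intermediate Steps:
Function('T')(D) = Pow(Add(4, D), -1)
L = 0
Function('E')(X) = Pow(Add(4, X), -1) (Function('E')(X) = Add(0, Pow(Add(4, X), -1)) = Pow(Add(4, X), -1))
U = Rational(1, 43) (U = Pow(Add(31, Add(-6, 18)), -1) = Pow(Add(31, 12), -1) = Pow(43, -1) = Rational(1, 43) ≈ 0.023256)
Function('Z')(k) = Rational(1, 43)
Add(Function('Z')(-53), Function('E')(-7)) = Add(Rational(1, 43), Pow(Add(4, -7), -1)) = Add(Rational(1, 43), Pow(-3, -1)) = Add(Rational(1, 43), Rational(-1, 3)) = Rational(-40, 129)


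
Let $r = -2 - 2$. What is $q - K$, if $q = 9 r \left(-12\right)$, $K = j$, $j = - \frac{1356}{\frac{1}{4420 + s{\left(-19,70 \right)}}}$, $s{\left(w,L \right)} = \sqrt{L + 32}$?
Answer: $5993952 + 1356 \sqrt{102} \approx 6.0076 \cdot 10^{6}$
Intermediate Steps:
$r = -4$ ($r = -2 - 2 = -4$)
$s{\left(w,L \right)} = \sqrt{32 + L}$
$j = -5993520 - 1356 \sqrt{102}$ ($j = - \frac{1356}{\frac{1}{4420 + \sqrt{32 + 70}}} = - \frac{1356}{\frac{1}{4420 + \sqrt{102}}} = - 1356 \left(4420 + \sqrt{102}\right) = -5993520 - 1356 \sqrt{102} \approx -6.0072 \cdot 10^{6}$)
$K = -5993520 - 1356 \sqrt{102} \approx -6.0072 \cdot 10^{6}$
$q = 432$ ($q = 9 \left(-4\right) \left(-12\right) = \left(-36\right) \left(-12\right) = 432$)
$q - K = 432 - \left(-5993520 - 1356 \sqrt{102}\right) = 432 + \left(5993520 + 1356 \sqrt{102}\right) = 5993952 + 1356 \sqrt{102}$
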